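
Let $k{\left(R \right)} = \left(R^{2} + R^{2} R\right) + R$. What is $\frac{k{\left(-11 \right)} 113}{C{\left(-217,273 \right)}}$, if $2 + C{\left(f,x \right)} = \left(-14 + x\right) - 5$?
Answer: $- \frac{45991}{84} \approx -547.51$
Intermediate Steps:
$k{\left(R \right)} = R + R^{2} + R^{3}$ ($k{\left(R \right)} = \left(R^{2} + R^{3}\right) + R = R + R^{2} + R^{3}$)
$C{\left(f,x \right)} = -21 + x$ ($C{\left(f,x \right)} = -2 + \left(\left(-14 + x\right) - 5\right) = -2 + \left(-19 + x\right) = -21 + x$)
$\frac{k{\left(-11 \right)} 113}{C{\left(-217,273 \right)}} = \frac{- 11 \left(1 - 11 + \left(-11\right)^{2}\right) 113}{-21 + 273} = \frac{- 11 \left(1 - 11 + 121\right) 113}{252} = \left(-11\right) 111 \cdot 113 \cdot \frac{1}{252} = \left(-1221\right) 113 \cdot \frac{1}{252} = \left(-137973\right) \frac{1}{252} = - \frac{45991}{84}$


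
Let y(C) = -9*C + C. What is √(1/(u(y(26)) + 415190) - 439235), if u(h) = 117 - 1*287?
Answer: I*√18913634837819745/207510 ≈ 662.75*I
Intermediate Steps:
y(C) = -8*C
u(h) = -170 (u(h) = 117 - 287 = -170)
√(1/(u(y(26)) + 415190) - 439235) = √(1/(-170 + 415190) - 439235) = √(1/415020 - 439235) = √(-182291309699/415020) = I*√18913634837819745/207510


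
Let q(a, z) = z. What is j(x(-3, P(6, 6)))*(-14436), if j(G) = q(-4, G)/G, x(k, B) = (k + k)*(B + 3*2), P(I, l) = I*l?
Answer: -14436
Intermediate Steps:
x(k, B) = 2*k*(6 + B) (x(k, B) = (2*k)*(B + 6) = (2*k)*(6 + B) = 2*k*(6 + B))
j(G) = 1 (j(G) = G/G = 1)
j(x(-3, P(6, 6)))*(-14436) = 1*(-14436) = -14436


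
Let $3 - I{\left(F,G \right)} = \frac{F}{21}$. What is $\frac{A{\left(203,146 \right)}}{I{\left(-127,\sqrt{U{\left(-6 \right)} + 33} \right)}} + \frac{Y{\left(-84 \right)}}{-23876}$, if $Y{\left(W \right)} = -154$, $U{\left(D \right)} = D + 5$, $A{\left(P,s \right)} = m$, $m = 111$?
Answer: $\frac{6960527}{567055} \approx 12.275$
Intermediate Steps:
$A{\left(P,s \right)} = 111$
$U{\left(D \right)} = 5 + D$
$I{\left(F,G \right)} = 3 - \frac{F}{21}$
$\frac{A{\left(203,146 \right)}}{I{\left(-127,\sqrt{U{\left(-6 \right)} + 33} \right)}} + \frac{Y{\left(-84 \right)}}{-23876} = \frac{111}{3 - - \frac{127}{21}} - \frac{154}{-23876} = \frac{111}{3 + \frac{127}{21}} - - \frac{77}{11938} = \frac{111}{\frac{190}{21}} + \frac{77}{11938} = 111 \cdot \frac{21}{190} + \frac{77}{11938} = \frac{2331}{190} + \frac{77}{11938} = \frac{6960527}{567055}$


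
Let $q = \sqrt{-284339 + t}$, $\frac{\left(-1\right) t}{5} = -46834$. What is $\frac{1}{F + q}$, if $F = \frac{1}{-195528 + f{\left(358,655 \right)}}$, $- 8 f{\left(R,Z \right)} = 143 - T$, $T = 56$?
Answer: $- \frac{12514488}{122766999880947913} - \frac{2447068904721 i \sqrt{50169}}{122766999880947913} \approx -1.0194 \cdot 10^{-10} - 0.0044646 i$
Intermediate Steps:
$t = 234170$ ($t = \left(-5\right) \left(-46834\right) = 234170$)
$f{\left(R,Z \right)} = - \frac{87}{8}$ ($f{\left(R,Z \right)} = - \frac{143 - 56}{8} = \left(- \frac{1}{8}\right) 87 = - \frac{87}{8}$)
$q = i \sqrt{50169}$ ($q = \sqrt{-284339 + 234170} = \sqrt{-50169} = i \sqrt{50169} \approx 223.98 i$)
$F = - \frac{8}{1564311}$ ($F = \frac{1}{-195528 - \frac{87}{8}} = \frac{1}{- \frac{1564311}{8}} = - \frac{8}{1564311} \approx -5.1141 \cdot 10^{-6}$)
$\frac{1}{F + q} = \frac{1}{- \frac{8}{1564311} + i \sqrt{50169}}$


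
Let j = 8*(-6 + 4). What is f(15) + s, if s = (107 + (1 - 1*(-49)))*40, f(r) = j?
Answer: 6264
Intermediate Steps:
j = -16 (j = 8*(-2) = -16)
f(r) = -16
s = 6280 (s = (107 + (1 + 49))*40 = (107 + 50)*40 = 157*40 = 6280)
f(15) + s = -16 + 6280 = 6264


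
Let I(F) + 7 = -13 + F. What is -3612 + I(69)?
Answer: -3563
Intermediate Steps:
I(F) = -20 + F (I(F) = -7 + (-13 + F) = -20 + F)
-3612 + I(69) = -3612 + (-20 + 69) = -3612 + 49 = -3563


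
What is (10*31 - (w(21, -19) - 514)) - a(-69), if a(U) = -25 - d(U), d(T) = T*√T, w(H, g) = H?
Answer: 828 - 69*I*√69 ≈ 828.0 - 573.16*I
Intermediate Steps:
d(T) = T^(3/2)
a(U) = -25 - U^(3/2)
(10*31 - (w(21, -19) - 514)) - a(-69) = (10*31 - (21 - 514)) - (-25 - (-69)^(3/2)) = (310 - 1*(-493)) - (-25 - (-69)*I*√69) = (310 + 493) - (-25 + 69*I*√69) = 803 + (25 - 69*I*√69) = 828 - 69*I*√69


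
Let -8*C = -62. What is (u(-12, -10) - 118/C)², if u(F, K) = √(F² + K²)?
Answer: 457268/961 - 1888*√61/31 ≈ 0.15578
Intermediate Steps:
C = 31/4 (C = -⅛*(-62) = 31/4 ≈ 7.7500)
(u(-12, -10) - 118/C)² = (√((-12)² + (-10)²) - 118/31/4)² = (√(144 + 100) - 118*4/31)² = (√244 - 472/31)² = (2*√61 - 472/31)² = (-472/31 + 2*√61)²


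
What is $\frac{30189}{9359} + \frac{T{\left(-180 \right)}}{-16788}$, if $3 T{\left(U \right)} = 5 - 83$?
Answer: $\frac{253528133}{78559446} \approx 3.2272$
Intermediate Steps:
$T{\left(U \right)} = -26$ ($T{\left(U \right)} = \frac{5 - 83}{3} = \frac{1}{3} \left(-78\right) = -26$)
$\frac{30189}{9359} + \frac{T{\left(-180 \right)}}{-16788} = \frac{30189}{9359} - \frac{26}{-16788} = 30189 \cdot \frac{1}{9359} - - \frac{13}{8394} = \frac{30189}{9359} + \frac{13}{8394} = \frac{253528133}{78559446}$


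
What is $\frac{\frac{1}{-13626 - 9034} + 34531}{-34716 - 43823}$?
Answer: $- \frac{782472459}{1779693740} \approx -0.43967$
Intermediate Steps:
$\frac{\frac{1}{-13626 - 9034} + 34531}{-34716 - 43823} = \frac{\frac{1}{-22660} + 34531}{-78539} = \left(- \frac{1}{22660} + 34531\right) \left(- \frac{1}{78539}\right) = \frac{782472459}{22660} \left(- \frac{1}{78539}\right) = - \frac{782472459}{1779693740}$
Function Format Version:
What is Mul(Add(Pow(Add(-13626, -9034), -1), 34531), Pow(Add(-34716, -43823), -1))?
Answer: Rational(-782472459, 1779693740) ≈ -0.43967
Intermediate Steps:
Mul(Add(Pow(Add(-13626, -9034), -1), 34531), Pow(Add(-34716, -43823), -1)) = Mul(Add(Pow(-22660, -1), 34531), Pow(-78539, -1)) = Mul(Add(Rational(-1, 22660), 34531), Rational(-1, 78539)) = Mul(Rational(782472459, 22660), Rational(-1, 78539)) = Rational(-782472459, 1779693740)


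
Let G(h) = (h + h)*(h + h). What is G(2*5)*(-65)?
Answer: -26000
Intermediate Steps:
G(h) = 4*h**2 (G(h) = (2*h)*(2*h) = 4*h**2)
G(2*5)*(-65) = (4*(2*5)**2)*(-65) = (4*10**2)*(-65) = (4*100)*(-65) = 400*(-65) = -26000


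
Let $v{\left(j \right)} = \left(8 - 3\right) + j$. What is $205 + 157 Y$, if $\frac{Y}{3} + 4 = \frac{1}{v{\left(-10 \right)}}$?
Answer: $- \frac{8866}{5} \approx -1773.2$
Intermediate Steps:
$v{\left(j \right)} = 5 + j$
$Y = - \frac{63}{5}$ ($Y = -12 + \frac{3}{5 - 10} = -12 + \frac{3}{-5} = -12 + 3 \left(- \frac{1}{5}\right) = -12 - \frac{3}{5} = - \frac{63}{5} \approx -12.6$)
$205 + 157 Y = 205 + 157 \left(- \frac{63}{5}\right) = 205 - \frac{9891}{5} = - \frac{8866}{5}$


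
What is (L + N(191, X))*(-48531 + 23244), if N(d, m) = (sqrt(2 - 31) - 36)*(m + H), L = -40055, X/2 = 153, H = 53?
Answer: 1339679973 - 9078033*I*sqrt(29) ≈ 1.3397e+9 - 4.8887e+7*I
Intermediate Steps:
X = 306 (X = 2*153 = 306)
N(d, m) = (-36 + I*sqrt(29))*(53 + m) (N(d, m) = (sqrt(2 - 31) - 36)*(m + 53) = (sqrt(-29) - 36)*(53 + m) = (I*sqrt(29) - 36)*(53 + m) = (-36 + I*sqrt(29))*(53 + m))
(L + N(191, X))*(-48531 + 23244) = (-40055 + (-1908 - 36*306 + 53*I*sqrt(29) + I*306*sqrt(29)))*(-48531 + 23244) = (-40055 + (-1908 - 11016 + 53*I*sqrt(29) + 306*I*sqrt(29)))*(-25287) = (-40055 + (-12924 + 359*I*sqrt(29)))*(-25287) = (-52979 + 359*I*sqrt(29))*(-25287) = 1339679973 - 9078033*I*sqrt(29)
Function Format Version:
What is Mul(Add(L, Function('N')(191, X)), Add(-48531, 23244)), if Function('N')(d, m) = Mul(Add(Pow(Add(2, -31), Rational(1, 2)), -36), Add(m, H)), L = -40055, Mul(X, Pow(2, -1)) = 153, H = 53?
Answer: Add(1339679973, Mul(-9078033, I, Pow(29, Rational(1, 2)))) ≈ Add(1.3397e+9, Mul(-4.8887e+7, I))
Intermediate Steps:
X = 306 (X = Mul(2, 153) = 306)
Function('N')(d, m) = Mul(Add(-36, Mul(I, Pow(29, Rational(1, 2)))), Add(53, m)) (Function('N')(d, m) = Mul(Add(Pow(Add(2, -31), Rational(1, 2)), -36), Add(m, 53)) = Mul(Add(Pow(-29, Rational(1, 2)), -36), Add(53, m)) = Mul(Add(Mul(I, Pow(29, Rational(1, 2))), -36), Add(53, m)) = Mul(Add(-36, Mul(I, Pow(29, Rational(1, 2)))), Add(53, m)))
Mul(Add(L, Function('N')(191, X)), Add(-48531, 23244)) = Mul(Add(-40055, Add(-1908, Mul(-36, 306), Mul(53, I, Pow(29, Rational(1, 2))), Mul(I, 306, Pow(29, Rational(1, 2))))), Add(-48531, 23244)) = Mul(Add(-40055, Add(-1908, -11016, Mul(53, I, Pow(29, Rational(1, 2))), Mul(306, I, Pow(29, Rational(1, 2))))), -25287) = Mul(Add(-40055, Add(-12924, Mul(359, I, Pow(29, Rational(1, 2))))), -25287) = Mul(Add(-52979, Mul(359, I, Pow(29, Rational(1, 2)))), -25287) = Add(1339679973, Mul(-9078033, I, Pow(29, Rational(1, 2))))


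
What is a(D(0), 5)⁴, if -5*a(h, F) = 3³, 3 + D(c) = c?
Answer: 531441/625 ≈ 850.31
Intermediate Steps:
D(c) = -3 + c
a(h, F) = -27/5 (a(h, F) = -⅕*3³ = -⅕*27 = -27/5)
a(D(0), 5)⁴ = (-27/5)⁴ = 531441/625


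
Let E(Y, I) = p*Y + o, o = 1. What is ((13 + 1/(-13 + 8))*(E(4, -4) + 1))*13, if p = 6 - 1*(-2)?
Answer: 28288/5 ≈ 5657.6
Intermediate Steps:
p = 8 (p = 6 + 2 = 8)
E(Y, I) = 1 + 8*Y (E(Y, I) = 8*Y + 1 = 1 + 8*Y)
((13 + 1/(-13 + 8))*(E(4, -4) + 1))*13 = ((13 + 1/(-13 + 8))*((1 + 8*4) + 1))*13 = ((13 + 1/(-5))*((1 + 32) + 1))*13 = ((13 - ⅕)*(33 + 1))*13 = ((64/5)*34)*13 = (2176/5)*13 = 28288/5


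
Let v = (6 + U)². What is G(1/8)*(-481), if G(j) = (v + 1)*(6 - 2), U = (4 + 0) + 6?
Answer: -494468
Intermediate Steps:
U = 10 (U = 4 + 6 = 10)
v = 256 (v = (6 + 10)² = 16² = 256)
G(j) = 1028 (G(j) = (256 + 1)*(6 - 2) = 257*4 = 1028)
G(1/8)*(-481) = 1028*(-481) = -494468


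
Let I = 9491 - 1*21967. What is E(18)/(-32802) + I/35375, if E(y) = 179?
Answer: -415569877/1160370750 ≈ -0.35814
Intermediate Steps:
I = -12476 (I = 9491 - 21967 = -12476)
E(18)/(-32802) + I/35375 = 179/(-32802) - 12476/35375 = 179*(-1/32802) - 12476*1/35375 = -179/32802 - 12476/35375 = -415569877/1160370750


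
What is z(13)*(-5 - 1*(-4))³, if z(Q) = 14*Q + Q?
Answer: -195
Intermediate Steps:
z(Q) = 15*Q
z(13)*(-5 - 1*(-4))³ = (15*13)*(-5 - 1*(-4))³ = 195*(-5 + 4)³ = 195*(-1)³ = 195*(-1) = -195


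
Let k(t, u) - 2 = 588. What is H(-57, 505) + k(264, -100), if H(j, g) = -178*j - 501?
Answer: 10235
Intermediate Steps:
k(t, u) = 590 (k(t, u) = 2 + 588 = 590)
H(j, g) = -501 - 178*j
H(-57, 505) + k(264, -100) = (-501 - 178*(-57)) + 590 = (-501 + 10146) + 590 = 9645 + 590 = 10235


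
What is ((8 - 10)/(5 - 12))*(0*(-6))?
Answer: 0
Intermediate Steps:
((8 - 10)/(5 - 12))*(0*(-6)) = -2/(-7)*0 = -2*(-1/7)*0 = (2/7)*0 = 0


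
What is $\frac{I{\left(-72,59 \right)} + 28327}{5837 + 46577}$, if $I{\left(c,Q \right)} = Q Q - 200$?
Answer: $\frac{15804}{26207} \approx 0.60304$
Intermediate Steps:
$I{\left(c,Q \right)} = -200 + Q^{2}$ ($I{\left(c,Q \right)} = Q^{2} - 200 = -200 + Q^{2}$)
$\frac{I{\left(-72,59 \right)} + 28327}{5837 + 46577} = \frac{\left(-200 + 59^{2}\right) + 28327}{5837 + 46577} = \frac{\left(-200 + 3481\right) + 28327}{52414} = \left(3281 + 28327\right) \frac{1}{52414} = 31608 \cdot \frac{1}{52414} = \frac{15804}{26207}$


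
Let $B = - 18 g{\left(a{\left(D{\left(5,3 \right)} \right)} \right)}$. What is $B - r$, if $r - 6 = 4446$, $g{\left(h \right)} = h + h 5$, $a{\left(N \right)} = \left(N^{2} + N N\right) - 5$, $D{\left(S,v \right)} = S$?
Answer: $-9312$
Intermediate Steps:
$a{\left(N \right)} = -5 + 2 N^{2}$ ($a{\left(N \right)} = \left(N^{2} + N^{2}\right) - 5 = 2 N^{2} - 5 = -5 + 2 N^{2}$)
$g{\left(h \right)} = 6 h$ ($g{\left(h \right)} = h + 5 h = 6 h$)
$r = 4452$ ($r = 6 + 4446 = 4452$)
$B = -4860$ ($B = - 18 \cdot 6 \left(-5 + 2 \cdot 5^{2}\right) = - 18 \cdot 6 \left(-5 + 2 \cdot 25\right) = - 18 \cdot 6 \left(-5 + 50\right) = - 18 \cdot 6 \cdot 45 = \left(-18\right) 270 = -4860$)
$B - r = -4860 - 4452 = -9312$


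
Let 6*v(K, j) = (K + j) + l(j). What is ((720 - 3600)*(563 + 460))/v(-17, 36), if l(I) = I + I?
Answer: -17677440/91 ≈ -1.9426e+5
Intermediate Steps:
l(I) = 2*I
v(K, j) = j/2 + K/6 (v(K, j) = ((K + j) + 2*j)/6 = (K + 3*j)/6 = j/2 + K/6)
((720 - 3600)*(563 + 460))/v(-17, 36) = ((720 - 3600)*(563 + 460))/((1/2)*36 + (1/6)*(-17)) = (-2880*1023)/(18 - 17/6) = -2946240/91/6 = -2946240*6/91 = -17677440/91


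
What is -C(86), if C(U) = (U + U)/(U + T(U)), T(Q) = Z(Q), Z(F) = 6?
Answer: -43/23 ≈ -1.8696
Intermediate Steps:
T(Q) = 6
C(U) = 2*U/(6 + U) (C(U) = (U + U)/(U + 6) = (2*U)/(6 + U) = 2*U/(6 + U))
-C(86) = -2*86/(6 + 86) = -2*86/92 = -1*43/23 = -43/23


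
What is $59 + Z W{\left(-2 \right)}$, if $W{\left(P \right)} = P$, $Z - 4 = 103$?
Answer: $-155$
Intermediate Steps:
$Z = 107$ ($Z = 4 + 103 = 107$)
$59 + Z W{\left(-2 \right)} = 59 + 107 \left(-2\right) = 59 - 214 = -155$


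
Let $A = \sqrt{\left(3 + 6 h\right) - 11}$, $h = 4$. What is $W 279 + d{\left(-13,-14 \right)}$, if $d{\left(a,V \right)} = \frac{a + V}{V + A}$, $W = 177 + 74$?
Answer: $\frac{700317}{10} \approx 70032.0$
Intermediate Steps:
$W = 251$
$A = 4$ ($A = \sqrt{\left(3 + 6 \cdot 4\right) - 11} = \sqrt{\left(3 + 24\right) - 11} = \sqrt{27 - 11} = \sqrt{16} = 4$)
$d{\left(a,V \right)} = \frac{V + a}{4 + V}$ ($d{\left(a,V \right)} = \frac{a + V}{V + 4} = \frac{V + a}{4 + V}$)
$W 279 + d{\left(-13,-14 \right)} = 251 \cdot 279 + \frac{-14 - 13}{4 - 14} = 70029 + \frac{1}{-10} \left(-27\right) = 70029 - - \frac{27}{10} = 70029 + \frac{27}{10} = \frac{700317}{10}$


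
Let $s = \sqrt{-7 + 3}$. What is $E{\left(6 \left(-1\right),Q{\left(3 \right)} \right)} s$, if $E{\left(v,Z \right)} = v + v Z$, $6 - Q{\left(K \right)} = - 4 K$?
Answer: $- 228 i \approx - 228.0 i$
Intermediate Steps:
$Q{\left(K \right)} = 6 + 4 K$ ($Q{\left(K \right)} = 6 - - 4 K = 6 + 4 K$)
$s = 2 i$ ($s = \sqrt{-4} = 2 i \approx 2.0 i$)
$E{\left(v,Z \right)} = v + Z v$
$E{\left(6 \left(-1\right),Q{\left(3 \right)} \right)} s = 6 \left(-1\right) \left(1 + \left(6 + 4 \cdot 3\right)\right) 2 i = - 6 \left(1 + \left(6 + 12\right)\right) 2 i = - 6 \left(1 + 18\right) 2 i = \left(-6\right) 19 \cdot 2 i = - 114 \cdot 2 i = - 228 i$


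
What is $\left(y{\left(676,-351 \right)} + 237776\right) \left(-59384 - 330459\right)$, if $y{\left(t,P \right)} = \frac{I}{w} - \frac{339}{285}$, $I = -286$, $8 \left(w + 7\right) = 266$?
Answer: $- \frac{184917743065273}{1995} \approx -9.2691 \cdot 10^{10}$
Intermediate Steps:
$w = \frac{105}{4}$ ($w = -7 + \frac{1}{8} \cdot 266 = -7 + \frac{133}{4} = \frac{105}{4} \approx 26.25$)
$y{\left(t,P \right)} = - \frac{24109}{1995}$ ($y{\left(t,P \right)} = - \frac{286}{\frac{105}{4}} - \frac{339}{285} = \left(-286\right) \frac{4}{105} - \frac{113}{95} = - \frac{1144}{105} - \frac{113}{95} = - \frac{24109}{1995}$)
$\left(y{\left(676,-351 \right)} + 237776\right) \left(-59384 - 330459\right) = \left(- \frac{24109}{1995} + 237776\right) \left(-59384 - 330459\right) = \frac{474339011}{1995} \left(-389843\right) = - \frac{184917743065273}{1995}$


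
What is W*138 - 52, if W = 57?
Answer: 7814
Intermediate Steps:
W*138 - 52 = 57*138 - 52 = 7866 - 52 = 7814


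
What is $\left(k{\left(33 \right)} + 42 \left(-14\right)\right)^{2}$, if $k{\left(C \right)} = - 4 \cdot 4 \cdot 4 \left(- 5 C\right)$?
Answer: $99440784$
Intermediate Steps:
$k{\left(C \right)} = 320 C$ ($k{\left(C \right)} = \left(-4\right) 16 \left(- 5 C\right) = - 64 \left(- 5 C\right) = 320 C$)
$\left(k{\left(33 \right)} + 42 \left(-14\right)\right)^{2} = \left(320 \cdot 33 + 42 \left(-14\right)\right)^{2} = \left(10560 - 588\right)^{2} = 9972^{2} = 99440784$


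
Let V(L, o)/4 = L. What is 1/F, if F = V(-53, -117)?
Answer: -1/212 ≈ -0.0047170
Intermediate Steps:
V(L, o) = 4*L
F = -212 (F = 4*(-53) = -212)
1/F = 1/(-212) = -1/212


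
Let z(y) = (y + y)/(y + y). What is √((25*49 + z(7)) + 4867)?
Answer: 3*√677 ≈ 78.058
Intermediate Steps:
z(y) = 1 (z(y) = (2*y)/((2*y)) = (2*y)*(1/(2*y)) = 1)
√((25*49 + z(7)) + 4867) = √((25*49 + 1) + 4867) = √((1225 + 1) + 4867) = √(1226 + 4867) = √6093 = 3*√677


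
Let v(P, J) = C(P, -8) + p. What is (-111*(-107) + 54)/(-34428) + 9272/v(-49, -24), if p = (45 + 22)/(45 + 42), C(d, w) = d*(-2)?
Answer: 9223101703/98613268 ≈ 93.528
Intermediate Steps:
C(d, w) = -2*d
p = 67/87 ≈ 0.77011
v(P, J) = 67/87 - 2*P (v(P, J) = -2*P + 67/87 = 67/87 - 2*P)
(-111*(-107) + 54)/(-34428) + 9272/v(-49, -24) = (-111*(-107) + 54)/(-34428) + 9272/(67/87 - 2*(-49)) = (11877 + 54)*(-1/34428) + 9272/(67/87 + 98) = 11931*(-1/34428) + 9272/(8593/87) = -3977/11476 + 9272*(87/8593) = -3977/11476 + 806664/8593 = 9223101703/98613268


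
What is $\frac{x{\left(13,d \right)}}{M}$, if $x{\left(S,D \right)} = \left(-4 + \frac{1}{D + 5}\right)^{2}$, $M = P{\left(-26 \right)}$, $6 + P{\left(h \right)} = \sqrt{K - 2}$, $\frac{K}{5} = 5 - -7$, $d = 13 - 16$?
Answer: $\frac{147}{44} + \frac{49 \sqrt{58}}{88} \approx 7.5815$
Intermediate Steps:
$d = -3$ ($d = 13 - 16 = -3$)
$K = 60$ ($K = 5 \left(5 - -7\right) = 5 \left(5 + 7\right) = 5 \cdot 12 = 60$)
$P{\left(h \right)} = -6 + \sqrt{58}$ ($P{\left(h \right)} = -6 + \sqrt{60 - 2} = -6 + \sqrt{58}$)
$M = -6 + \sqrt{58} \approx 1.6158$
$x{\left(S,D \right)} = \left(-4 + \frac{1}{5 + D}\right)^{2}$
$\frac{x{\left(13,d \right)}}{M} = \frac{\frac{1}{\left(5 - 3\right)^{2}} \left(19 + 4 \left(-3\right)\right)^{2}}{-6 + \sqrt{58}} = \frac{\frac{1}{4} \left(19 - 12\right)^{2}}{-6 + \sqrt{58}} = \frac{\frac{1}{4} \cdot 7^{2}}{-6 + \sqrt{58}} = \frac{\frac{1}{4} \cdot 49}{-6 + \sqrt{58}} = \frac{49}{4 \left(-6 + \sqrt{58}\right)}$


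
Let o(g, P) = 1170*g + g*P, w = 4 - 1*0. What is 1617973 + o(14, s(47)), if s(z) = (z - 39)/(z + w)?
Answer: 83352115/51 ≈ 1.6344e+6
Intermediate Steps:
w = 4 (w = 4 + 0 = 4)
s(z) = (-39 + z)/(4 + z) (s(z) = (z - 39)/(z + 4) = (-39 + z)/(4 + z))
o(g, P) = 1170*g + P*g
1617973 + o(14, s(47)) = 1617973 + 14*(1170 + (-39 + 47)/(4 + 47)) = 1617973 + 14*(1170 + 8/51) = 1617973 + 14*(59678/51) = 1617973 + 835492/51 = 83352115/51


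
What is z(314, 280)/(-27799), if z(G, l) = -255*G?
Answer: 80070/27799 ≈ 2.8803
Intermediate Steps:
z(314, 280)/(-27799) = -255*314/(-27799) = -80070*(-1/27799) = 80070/27799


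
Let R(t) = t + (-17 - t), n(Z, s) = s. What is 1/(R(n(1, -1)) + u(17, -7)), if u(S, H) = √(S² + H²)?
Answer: 17/49 + 13*√2/49 ≈ 0.72214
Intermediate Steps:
u(S, H) = √(H² + S²)
R(t) = -17
1/(R(n(1, -1)) + u(17, -7)) = 1/(-17 + √((-7)² + 17²)) = 1/(-17 + √(49 + 289)) = 1/(-17 + √338) = 1/(-17 + 13*√2)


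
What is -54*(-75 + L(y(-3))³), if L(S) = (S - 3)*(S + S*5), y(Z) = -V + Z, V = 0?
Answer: -68020398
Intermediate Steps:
y(Z) = Z (y(Z) = -1*0 + Z = 0 + Z = Z)
L(S) = 6*S*(-3 + S) (L(S) = (-3 + S)*(S + 5*S) = (-3 + S)*(6*S) = 6*S*(-3 + S))
-54*(-75 + L(y(-3))³) = -54*(-75 + (6*(-3)*(-3 - 3))³) = -54*(-75 + (6*(-3)*(-6))³) = -54*(-75 + 108³) = -54*(-75 + 1259712) = -54*1259637 = -68020398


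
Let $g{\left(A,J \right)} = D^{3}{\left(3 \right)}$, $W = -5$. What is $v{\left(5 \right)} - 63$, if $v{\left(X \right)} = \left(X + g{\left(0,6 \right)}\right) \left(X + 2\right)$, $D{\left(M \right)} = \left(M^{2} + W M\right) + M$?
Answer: $-217$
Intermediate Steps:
$D{\left(M \right)} = M^{2} - 4 M$ ($D{\left(M \right)} = \left(M^{2} - 5 M\right) + M = M^{2} - 4 M$)
$g{\left(A,J \right)} = -27$ ($g{\left(A,J \right)} = \left(3 \left(-4 + 3\right)\right)^{3} = \left(3 \left(-1\right)\right)^{3} = \left(-3\right)^{3} = -27$)
$v{\left(X \right)} = \left(-27 + X\right) \left(2 + X\right)$ ($v{\left(X \right)} = \left(X - 27\right) \left(X + 2\right) = \left(-27 + X\right) \left(2 + X\right)$)
$v{\left(5 \right)} - 63 = \left(-54 + 5^{2} - 125\right) - 63 = \left(-54 + 25 - 125\right) - 63 = -154 - 63 = -217$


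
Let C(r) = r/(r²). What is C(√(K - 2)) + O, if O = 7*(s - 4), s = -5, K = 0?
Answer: -63 - I*√2/2 ≈ -63.0 - 0.70711*I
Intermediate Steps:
C(r) = 1/r (C(r) = r/r² = 1/r)
O = -63 (O = 7*(-5 - 4) = 7*(-9) = -63)
C(√(K - 2)) + O = 1/(√(0 - 2)) - 63 = 1/(√(-2)) - 63 = 1/(I*√2) - 63 = -I*√2/2 - 63 = -63 - I*√2/2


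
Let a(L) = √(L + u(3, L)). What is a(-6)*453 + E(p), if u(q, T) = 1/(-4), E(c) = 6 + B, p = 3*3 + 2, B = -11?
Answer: -5 + 2265*I/2 ≈ -5.0 + 1132.5*I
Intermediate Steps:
p = 11 (p = 9 + 2 = 11)
E(c) = -5 (E(c) = 6 - 11 = -5)
u(q, T) = -¼
a(L) = √(-¼ + L) (a(L) = √(L - ¼) = √(-¼ + L))
a(-6)*453 + E(p) = (√(-1 + 4*(-6))/2)*453 - 5 = (√(-1 - 24)/2)*453 - 5 = (√(-25)/2)*453 - 5 = ((5*I)/2)*453 - 5 = (5*I/2)*453 - 5 = 2265*I/2 - 5 = -5 + 2265*I/2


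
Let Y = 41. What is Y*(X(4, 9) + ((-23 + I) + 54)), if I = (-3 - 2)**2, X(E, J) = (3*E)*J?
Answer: 6724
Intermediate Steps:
X(E, J) = 3*E*J
I = 25 (I = (-5)**2 = 25)
Y*(X(4, 9) + ((-23 + I) + 54)) = 41*(3*4*9 + ((-23 + 25) + 54)) = 41*(108 + (2 + 54)) = 41*(108 + 56) = 41*164 = 6724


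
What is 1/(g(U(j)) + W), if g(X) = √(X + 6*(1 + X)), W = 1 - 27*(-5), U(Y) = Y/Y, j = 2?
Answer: 136/18483 - √13/18483 ≈ 0.0071630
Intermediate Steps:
U(Y) = 1
W = 136 (W = 1 + 135 = 136)
g(X) = √(6 + 7*X) (g(X) = √(X + (6 + 6*X)) = √(6 + 7*X))
1/(g(U(j)) + W) = 1/(√(6 + 7*1) + 136) = 1/(√(6 + 7) + 136) = 1/(√13 + 136) = 1/(136 + √13)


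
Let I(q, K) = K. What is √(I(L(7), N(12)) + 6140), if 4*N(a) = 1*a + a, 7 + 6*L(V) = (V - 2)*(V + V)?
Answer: √6146 ≈ 78.396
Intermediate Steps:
L(V) = -7/6 + V*(-2 + V)/3 (L(V) = -7/6 + ((V - 2)*(V + V))/6 = -7/6 + ((-2 + V)*(2*V))/6 = -7/6 + (2*V*(-2 + V))/6 = -7/6 + V*(-2 + V)/3)
N(a) = a/2 (N(a) = (1*a + a)/4 = (a + a)/4 = (2*a)/4 = a/2)
√(I(L(7), N(12)) + 6140) = √((½)*12 + 6140) = √(6 + 6140) = √6146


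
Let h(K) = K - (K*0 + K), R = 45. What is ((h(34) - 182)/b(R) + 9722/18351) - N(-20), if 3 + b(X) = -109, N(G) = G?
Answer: 3252499/146808 ≈ 22.155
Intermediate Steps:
h(K) = 0 (h(K) = K - (0 + K) = K - K = 0)
b(X) = -112 (b(X) = -3 - 109 = -112)
((h(34) - 182)/b(R) + 9722/18351) - N(-20) = ((0 - 182)/(-112) + 9722/18351) - 1*(-20) = (-182*(-1/112) + 9722*(1/18351)) + 20 = (13/8 + 9722/18351) + 20 = 316339/146808 + 20 = 3252499/146808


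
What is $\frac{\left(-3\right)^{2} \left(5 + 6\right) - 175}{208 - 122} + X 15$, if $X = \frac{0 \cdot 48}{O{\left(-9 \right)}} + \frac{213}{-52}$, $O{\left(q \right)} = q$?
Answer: $- \frac{139361}{2236} \approx -62.326$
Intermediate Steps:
$X = - \frac{213}{52}$ ($X = \frac{0 \cdot 48}{-9} + \frac{213}{-52} = 0 \left(- \frac{1}{9}\right) + 213 \left(- \frac{1}{52}\right) = 0 - \frac{213}{52} = - \frac{213}{52} \approx -4.0962$)
$\frac{\left(-3\right)^{2} \left(5 + 6\right) - 175}{208 - 122} + X 15 = \frac{\left(-3\right)^{2} \left(5 + 6\right) - 175}{208 - 122} - \frac{3195}{52} = \frac{9 \cdot 11 - 175}{86} - \frac{3195}{52} = \left(99 - 175\right) \frac{1}{86} - \frac{3195}{52} = \left(-76\right) \frac{1}{86} - \frac{3195}{52} = - \frac{38}{43} - \frac{3195}{52} = - \frac{139361}{2236}$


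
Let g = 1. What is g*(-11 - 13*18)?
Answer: -245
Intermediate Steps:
g*(-11 - 13*18) = 1*(-11 - 13*18) = 1*(-11 - 234) = 1*(-245) = -245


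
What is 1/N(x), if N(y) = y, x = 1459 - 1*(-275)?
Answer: 1/1734 ≈ 0.00057670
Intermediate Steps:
x = 1734 (x = 1459 + 275 = 1734)
1/N(x) = 1/1734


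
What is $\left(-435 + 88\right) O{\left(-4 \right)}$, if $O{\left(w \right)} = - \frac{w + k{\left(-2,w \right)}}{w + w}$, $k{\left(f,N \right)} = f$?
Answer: $\frac{1041}{4} \approx 260.25$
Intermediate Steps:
$O{\left(w \right)} = - \frac{-2 + w}{2 w}$ ($O{\left(w \right)} = - \frac{w - 2}{w + w} = - \frac{-2 + w}{2 w}$)
$\left(-435 + 88\right) O{\left(-4 \right)} = \left(-435 + 88\right) \frac{2 - -4}{2 \left(-4\right)} = - 347 \cdot \frac{1}{2} \left(- \frac{1}{4}\right) \left(2 + 4\right) = - 347 \cdot \frac{1}{2} \left(- \frac{1}{4}\right) 6 = \left(-347\right) \left(- \frac{3}{4}\right) = \frac{1041}{4}$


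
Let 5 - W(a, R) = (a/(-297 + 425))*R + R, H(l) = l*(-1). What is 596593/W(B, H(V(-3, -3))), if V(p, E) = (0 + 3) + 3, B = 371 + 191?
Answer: 19090976/1195 ≈ 15976.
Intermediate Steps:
B = 562
V(p, E) = 6 (V(p, E) = 3 + 3 = 6)
H(l) = -l
W(a, R) = 5 - R - R*a/128 (W(a, R) = 5 - ((a/(-297 + 425))*R + R) = 5 - ((a/128)*R + R) = 5 - (R*a/128 + R) = 5 - (R + R*a/128) = 5 + (-R - R*a/128) = 5 - R - R*a/128)
596593/W(B, H(V(-3, -3))) = 596593/(5 - (-1)*6 - 1/128*(-1*6)*562) = 596593/(5 - 1*(-6) - 1/128*(-6)*562) = 596593/(5 + 6 + 843/32) = 596593/(1195/32) = 596593*(32/1195) = 19090976/1195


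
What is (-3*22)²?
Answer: 4356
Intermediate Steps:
(-3*22)² = (-66)² = 4356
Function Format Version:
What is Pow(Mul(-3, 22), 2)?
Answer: 4356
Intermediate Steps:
Pow(Mul(-3, 22), 2) = Pow(-66, 2) = 4356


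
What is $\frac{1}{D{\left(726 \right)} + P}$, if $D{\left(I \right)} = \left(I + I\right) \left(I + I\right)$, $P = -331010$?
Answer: $\frac{1}{1777294} \approx 5.6265 \cdot 10^{-7}$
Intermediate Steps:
$D{\left(I \right)} = 4 I^{2}$ ($D{\left(I \right)} = 2 I 2 I = 4 I^{2}$)
$\frac{1}{D{\left(726 \right)} + P} = \frac{1}{4 \cdot 726^{2} - 331010} = \frac{1}{4 \cdot 527076 - 331010} = \frac{1}{2108304 - 331010} = \frac{1}{1777294}$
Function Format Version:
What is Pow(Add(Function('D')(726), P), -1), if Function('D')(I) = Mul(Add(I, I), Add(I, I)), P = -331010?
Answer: Rational(1, 1777294) ≈ 5.6265e-7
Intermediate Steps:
Function('D')(I) = Mul(4, Pow(I, 2)) (Function('D')(I) = Mul(Mul(2, I), Mul(2, I)) = Mul(4, Pow(I, 2)))
Pow(Add(Function('D')(726), P), -1) = Pow(Add(Mul(4, Pow(726, 2)), -331010), -1) = Pow(Add(Mul(4, 527076), -331010), -1) = Pow(Add(2108304, -331010), -1) = Pow(1777294, -1) = Rational(1, 1777294)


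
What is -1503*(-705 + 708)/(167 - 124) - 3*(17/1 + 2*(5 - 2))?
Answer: -7476/43 ≈ -173.86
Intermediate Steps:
-1503*(-705 + 708)/(167 - 124) - 3*(17/1 + 2*(5 - 2)) = -4509/43 - 3*(17*1 + 2*3) = -4509/43 - 3*(17 + 6) = -1503*3/43 - 3*23 = -4509/43 - 69 = -7476/43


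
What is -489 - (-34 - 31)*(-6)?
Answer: -879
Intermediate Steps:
-489 - (-34 - 31)*(-6) = -489 - (-65)*(-6) = -489 - 1*390 = -489 - 390 = -879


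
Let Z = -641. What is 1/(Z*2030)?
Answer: -1/1301230 ≈ -7.6850e-7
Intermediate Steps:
1/(Z*2030) = 1/(-641*2030) = -1/641*1/2030 = -1/1301230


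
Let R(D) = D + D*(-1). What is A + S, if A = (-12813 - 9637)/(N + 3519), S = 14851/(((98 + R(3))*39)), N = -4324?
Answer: 2793113/87906 ≈ 31.774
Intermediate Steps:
R(D) = 0 (R(D) = D - D = 0)
S = 14851/3822 (S = 14851/(((98 + 0)*39)) = 14851/((98*39)) = 14851/3822 ≈ 3.8857)
A = 4490/161 (A = (-12813 - 9637)/(-4324 + 3519) = -22450/(-805) = -22450*(-1/805) = 4490/161 ≈ 27.888)
A + S = 4490/161 + 14851/3822 = 2793113/87906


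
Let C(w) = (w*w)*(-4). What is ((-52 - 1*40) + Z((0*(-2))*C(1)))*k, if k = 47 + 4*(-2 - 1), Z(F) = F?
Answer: -3220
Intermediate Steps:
C(w) = -4*w² (C(w) = w²*(-4) = -4*w²)
k = 35 (k = 47 + 4*(-3) = 47 - 12 = 35)
((-52 - 1*40) + Z((0*(-2))*C(1)))*k = ((-52 - 1*40) + (0*(-2))*(-4*1²))*35 = ((-52 - 40) + 0*(-4*1))*35 = (-92 + 0*(-4))*35 = (-92 + 0)*35 = -92*35 = -3220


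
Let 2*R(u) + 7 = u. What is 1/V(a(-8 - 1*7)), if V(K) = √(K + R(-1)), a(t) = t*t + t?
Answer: √206/206 ≈ 0.069673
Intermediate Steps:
R(u) = -7/2 + u/2
a(t) = t + t² (a(t) = t² + t = t + t²)
V(K) = √(-4 + K) (V(K) = √(K + (-7/2 + (½)*(-1))) = √(K + (-7/2 - ½)) = √(K - 4) = √(-4 + K))
1/V(a(-8 - 1*7)) = 1/(√(-4 + (-8 - 1*7)*(1 + (-8 - 1*7)))) = 1/(√(-4 + (-8 - 7)*(1 + (-8 - 7)))) = 1/(√(-4 - 15*(1 - 15))) = 1/(√(-4 - 15*(-14))) = 1/(√(-4 + 210)) = 1/(√206) = √206/206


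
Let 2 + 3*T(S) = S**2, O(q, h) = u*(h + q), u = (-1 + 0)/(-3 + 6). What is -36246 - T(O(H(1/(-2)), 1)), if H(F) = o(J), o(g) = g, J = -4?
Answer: -108737/3 ≈ -36246.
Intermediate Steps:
u = -1/3 ≈ -0.33333
H(F) = -4
O(q, h) = -h/3 - q/3 (O(q, h) = -(h + q)/3 = -h/3 - q/3)
T(S) = -2/3 + S**2/3
-36246 - T(O(H(1/(-2)), 1)) = -36246 - (-2/3 + (-1/3*1 - 1/3*(-4))**2/3) = -36246 - (-2/3 + (-1/3 + 4/3)**2/3) = -36246 - (-2/3 + (1/3)*1**2) = -36246 - (-2/3 + (1/3)*1) = -36246 - (-2/3 + 1/3) = -36246 - 1*(-1/3) = -36246 + 1/3 = -108737/3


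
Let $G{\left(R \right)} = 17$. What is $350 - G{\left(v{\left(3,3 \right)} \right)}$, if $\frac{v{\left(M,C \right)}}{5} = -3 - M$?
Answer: $333$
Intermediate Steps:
$v{\left(M,C \right)} = -15 - 5 M$ ($v{\left(M,C \right)} = 5 \left(-3 - M\right) = -15 - 5 M$)
$350 - G{\left(v{\left(3,3 \right)} \right)} = 350 - 17 = 333$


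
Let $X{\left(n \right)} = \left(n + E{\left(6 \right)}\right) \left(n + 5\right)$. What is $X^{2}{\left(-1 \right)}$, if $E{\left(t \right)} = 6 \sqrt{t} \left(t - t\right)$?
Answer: $16$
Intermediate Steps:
$E{\left(t \right)} = 0$ ($E{\left(t \right)} = 6 \sqrt{t} 0 = 0$)
$X{\left(n \right)} = n \left(5 + n\right)$ ($X{\left(n \right)} = \left(n + 0\right) \left(n + 5\right) = n \left(5 + n\right)$)
$X^{2}{\left(-1 \right)} = \left(- (5 - 1)\right)^{2} = \left(\left(-1\right) 4\right)^{2} = \left(-4\right)^{2} = 16$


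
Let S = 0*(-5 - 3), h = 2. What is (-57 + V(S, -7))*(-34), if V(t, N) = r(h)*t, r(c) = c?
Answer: 1938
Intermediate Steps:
S = 0 (S = 0*(-8) = 0)
V(t, N) = 2*t
(-57 + V(S, -7))*(-34) = (-57 + 2*0)*(-34) = (-57 + 0)*(-34) = -57*(-34) = 1938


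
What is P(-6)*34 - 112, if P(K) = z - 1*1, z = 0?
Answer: -146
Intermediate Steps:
P(K) = -1 (P(K) = 0 - 1*1 = 0 - 1 = -1)
P(-6)*34 - 112 = -1*34 - 112 = -34 - 112 = -146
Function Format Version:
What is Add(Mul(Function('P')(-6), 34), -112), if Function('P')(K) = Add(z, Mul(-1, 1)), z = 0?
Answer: -146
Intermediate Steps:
Function('P')(K) = -1 (Function('P')(K) = Add(0, Mul(-1, 1)) = Add(0, -1) = -1)
Add(Mul(Function('P')(-6), 34), -112) = Add(Mul(-1, 34), -112) = Add(-34, -112) = -146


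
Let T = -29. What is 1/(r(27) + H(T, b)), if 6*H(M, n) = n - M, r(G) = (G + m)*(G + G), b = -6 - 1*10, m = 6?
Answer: 6/10705 ≈ 0.00056049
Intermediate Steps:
b = -16 (b = -6 - 10 = -16)
r(G) = 2*G*(6 + G) (r(G) = (G + 6)*(G + G) = (6 + G)*(2*G) = 2*G*(6 + G))
H(M, n) = -M/6 + n/6 (H(M, n) = (n - M)/6 = -M/6 + n/6)
1/(r(27) + H(T, b)) = 1/(2*27*(6 + 27) + (-⅙*(-29) + (⅙)*(-16))) = 1/(2*27*33 + (29/6 - 8/3)) = 1/(1782 + 13/6) = 1/(10705/6) = 6/10705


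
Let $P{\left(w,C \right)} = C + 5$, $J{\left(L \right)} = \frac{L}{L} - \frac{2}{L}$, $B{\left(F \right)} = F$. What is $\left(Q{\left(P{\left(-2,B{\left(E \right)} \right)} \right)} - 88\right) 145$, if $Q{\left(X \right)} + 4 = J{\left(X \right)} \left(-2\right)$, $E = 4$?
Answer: $- \frac{122090}{9} \approx -13566.0$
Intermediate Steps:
$J{\left(L \right)} = 1 - \frac{2}{L}$
$P{\left(w,C \right)} = 5 + C$
$Q{\left(X \right)} = -4 - \frac{2 \left(-2 + X\right)}{X}$ ($Q{\left(X \right)} = -4 + \frac{-2 + X}{X} \left(-2\right) = -4 - \frac{2 \left(-2 + X\right)}{X}$)
$\left(Q{\left(P{\left(-2,B{\left(E \right)} \right)} \right)} - 88\right) 145 = \left(\left(-6 + \frac{4}{5 + 4}\right) - 88\right) 145 = \left(\left(-6 + \frac{4}{9}\right) - 88\right) 145 = \left(- \frac{50}{9} - 88\right) 145 = \left(- \frac{842}{9}\right) 145 = - \frac{122090}{9}$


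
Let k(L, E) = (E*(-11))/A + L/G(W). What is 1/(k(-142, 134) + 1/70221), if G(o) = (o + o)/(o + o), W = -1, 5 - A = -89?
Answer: -3300387/520407784 ≈ -0.0063419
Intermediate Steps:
A = 94 (A = 5 - 1*(-89) = 5 + 89 = 94)
G(o) = 1 (G(o) = (2*o)/((2*o)) = (2*o)*(1/(2*o)) = 1)
k(L, E) = L - 11*E/94 (k(L, E) = (E*(-11))/94 + L/1 = -11*E*(1/94) + L*1 = -11*E/94 + L = L - 11*E/94)
1/(k(-142, 134) + 1/70221) = 1/((-142 - 11/94*134) + 1/70221) = 1/((-142 - 737/47) + 1/70221) = 1/(-7411/47 + 1/70221) = 1/(-520407784/3300387) = -3300387/520407784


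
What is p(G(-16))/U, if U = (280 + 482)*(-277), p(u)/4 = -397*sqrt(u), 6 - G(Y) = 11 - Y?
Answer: 794*I*sqrt(21)/105537 ≈ 0.034477*I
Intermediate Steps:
G(Y) = -5 + Y (G(Y) = 6 - (11 - Y) = 6 + (-11 + Y) = -5 + Y)
p(u) = -1588*sqrt(u) (p(u) = 4*(-397*sqrt(u)) = -1588*sqrt(u))
U = -211074 (U = 762*(-277) = -211074)
p(G(-16))/U = -1588*sqrt(-5 - 16)/(-211074) = -1588*I*sqrt(21)*(-1/211074) = 794*I*sqrt(21)/105537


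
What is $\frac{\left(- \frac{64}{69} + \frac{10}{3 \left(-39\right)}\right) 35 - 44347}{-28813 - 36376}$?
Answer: $\frac{119433187}{175423599} \approx 0.68083$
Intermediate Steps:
$\frac{\left(- \frac{64}{69} + \frac{10}{3 \left(-39\right)}\right) 35 - 44347}{-28813 - 36376} = \frac{\left(\left(-64\right) \frac{1}{69} + \frac{10}{-117}\right) 35 - 44347}{-65189} = \left(\left(- \frac{64}{69} + 10 \left(- \frac{1}{117}\right)\right) 35 - 44347\right) \left(- \frac{1}{65189}\right) = \left(\left(- \frac{64}{69} - \frac{10}{117}\right) 35 - 44347\right) \left(- \frac{1}{65189}\right) = \left(\left(- \frac{2726}{2691}\right) 35 - 44347\right) \left(- \frac{1}{65189}\right) = \left(- \frac{95410}{2691} - 44347\right) \left(- \frac{1}{65189}\right) = \left(- \frac{119433187}{2691}\right) \left(- \frac{1}{65189}\right) = \frac{119433187}{175423599}$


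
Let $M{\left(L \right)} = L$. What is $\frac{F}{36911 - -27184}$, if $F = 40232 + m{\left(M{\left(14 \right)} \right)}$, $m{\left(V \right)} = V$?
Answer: $\frac{40246}{64095} \approx 0.62791$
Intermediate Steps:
$F = 40246$ ($F = 40232 + 14 = 40246$)
$\frac{F}{36911 - -27184} = \frac{40246}{36911 - -27184} = \frac{40246}{36911 + 27184} = \frac{40246}{64095}$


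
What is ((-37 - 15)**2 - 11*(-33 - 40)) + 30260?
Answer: 33767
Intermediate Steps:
((-37 - 15)**2 - 11*(-33 - 40)) + 30260 = ((-52)**2 - 11*(-73)) + 30260 = (2704 + 803) + 30260 = 3507 + 30260 = 33767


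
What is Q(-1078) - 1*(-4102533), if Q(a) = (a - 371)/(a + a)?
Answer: 1263580371/308 ≈ 4.1025e+6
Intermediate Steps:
Q(a) = (-371 + a)/(2*a) (Q(a) = (-371 + a)/((2*a)) = (-371 + a)*(1/(2*a)) = (-371 + a)/(2*a))
Q(-1078) - 1*(-4102533) = (½)*(-371 - 1078)/(-1078) - 1*(-4102533) = (½)*(-1/1078)*(-1449) + 4102533 = 207/308 + 4102533 = 1263580371/308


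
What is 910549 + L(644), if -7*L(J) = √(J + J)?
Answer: 910549 - 2*√322/7 ≈ 9.1054e+5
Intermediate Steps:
L(J) = -√2*√J/7 (L(J) = -√(J + J)/7 = -√2*√J/7)
910549 + L(644) = 910549 - √2*√644/7 = 910549 - √2*2*√161/7 = 910549 - 2*√322/7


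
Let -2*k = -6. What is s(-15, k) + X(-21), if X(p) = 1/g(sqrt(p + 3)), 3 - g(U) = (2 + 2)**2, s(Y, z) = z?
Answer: 38/13 ≈ 2.9231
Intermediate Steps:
k = 3 (k = -1/2*(-6) = 3)
g(U) = -13 (g(U) = 3 - (2 + 2)**2 = 3 - 1*4**2 = 3 - 1*16 = 3 - 16 = -13)
X(p) = -1/13 (X(p) = 1/(-13) = -1/13)
s(-15, k) + X(-21) = 3 - 1/13 = 38/13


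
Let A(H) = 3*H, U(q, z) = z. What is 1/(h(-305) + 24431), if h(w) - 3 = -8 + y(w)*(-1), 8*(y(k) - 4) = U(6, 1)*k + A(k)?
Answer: 2/49149 ≈ 4.0693e-5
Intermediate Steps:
y(k) = 4 + k/2 (y(k) = 4 + (1*k + 3*k)/8 = 4 + (k + 3*k)/8 = 4 + (4*k)/8 = 4 + k/2)
h(w) = -9 - w/2 (h(w) = 3 + (-8 + (4 + w/2)*(-1)) = 3 + (-8 + (-4 - w/2)) = 3 + (-12 - w/2) = -9 - w/2)
1/(h(-305) + 24431) = 1/((-9 - ½*(-305)) + 24431) = 1/((-9 + 305/2) + 24431) = 1/(287/2 + 24431) = 1/(49149/2) = 2/49149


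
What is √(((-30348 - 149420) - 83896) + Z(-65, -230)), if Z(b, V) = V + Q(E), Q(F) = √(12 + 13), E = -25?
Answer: 3*I*√29321 ≈ 513.7*I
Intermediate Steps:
Q(F) = 5 (Q(F) = √25 = 5)
Z(b, V) = 5 + V (Z(b, V) = V + 5 = 5 + V)
√(((-30348 - 149420) - 83896) + Z(-65, -230)) = √(((-30348 - 149420) - 83896) + (5 - 230)) = √((-179768 - 83896) - 225) = √(-263664 - 225) = √(-263889) = 3*I*√29321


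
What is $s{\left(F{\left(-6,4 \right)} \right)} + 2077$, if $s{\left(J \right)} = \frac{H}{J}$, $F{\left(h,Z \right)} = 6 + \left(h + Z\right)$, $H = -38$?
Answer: $\frac{4135}{2} \approx 2067.5$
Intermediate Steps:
$F{\left(h,Z \right)} = 6 + Z + h$ ($F{\left(h,Z \right)} = 6 + \left(Z + h\right) = 6 + Z + h$)
$s{\left(J \right)} = - \frac{38}{J}$
$s{\left(F{\left(-6,4 \right)} \right)} + 2077 = - \frac{38}{6 + 4 - 6} + 2077 = - \frac{38}{4} + 2077 = \left(-38\right) \frac{1}{4} + 2077 = - \frac{19}{2} + 2077 = \frac{4135}{2}$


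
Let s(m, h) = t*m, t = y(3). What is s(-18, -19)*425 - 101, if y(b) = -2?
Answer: 15199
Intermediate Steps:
t = -2
s(m, h) = -2*m
s(-18, -19)*425 - 101 = -2*(-18)*425 - 101 = 36*425 - 101 = 15300 - 101 = 15199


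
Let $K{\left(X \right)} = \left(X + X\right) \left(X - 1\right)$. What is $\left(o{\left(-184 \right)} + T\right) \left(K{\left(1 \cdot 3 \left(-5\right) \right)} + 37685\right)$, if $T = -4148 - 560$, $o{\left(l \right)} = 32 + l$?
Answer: $-185481900$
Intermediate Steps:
$K{\left(X \right)} = 2 X \left(-1 + X\right)$
$T = -4708$
$\left(o{\left(-184 \right)} + T\right) \left(K{\left(1 \cdot 3 \left(-5\right) \right)} + 37685\right) = \left(\left(32 - 184\right) - 4708\right) \left(2 \cdot 1 \cdot 3 \left(-5\right) \left(-1 + 1 \cdot 3 \left(-5\right)\right) + 37685\right) = \left(-152 - 4708\right) \left(2 \cdot 3 \left(-5\right) \left(-1 + 3 \left(-5\right)\right) + 37685\right) = - 4860 \left(2 \left(-15\right) \left(-1 - 15\right) + 37685\right) = - 4860 \left(2 \left(-15\right) \left(-16\right) + 37685\right) = - 4860 \left(480 + 37685\right) = \left(-4860\right) 38165 = -185481900$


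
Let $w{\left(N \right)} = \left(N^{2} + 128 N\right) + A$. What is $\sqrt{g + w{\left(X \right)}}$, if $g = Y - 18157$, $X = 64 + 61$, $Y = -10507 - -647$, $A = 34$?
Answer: $\sqrt{3642} \approx 60.349$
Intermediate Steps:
$Y = -9860$ ($Y = -10507 + 647 = -9860$)
$X = 125$
$w{\left(N \right)} = 34 + N^{2} + 128 N$ ($w{\left(N \right)} = \left(N^{2} + 128 N\right) + 34 = 34 + N^{2} + 128 N$)
$g = -28017$ ($g = -9860 - 18157 = -28017$)
$\sqrt{g + w{\left(X \right)}} = \sqrt{-28017 + \left(34 + 125^{2} + 128 \cdot 125\right)} = \sqrt{-28017 + \left(34 + 15625 + 16000\right)} = \sqrt{-28017 + 31659} = \sqrt{3642}$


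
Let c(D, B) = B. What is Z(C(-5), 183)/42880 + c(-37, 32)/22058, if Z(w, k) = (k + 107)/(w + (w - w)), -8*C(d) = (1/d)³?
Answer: 39988701/5911544 ≈ 6.7645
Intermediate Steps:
C(d) = -1/(8*d³)
Z(w, k) = (107 + k)/w (Z(w, k) = (107 + k)/(w + 0) = (107 + k)/w)
Z(C(-5), 183)/42880 + c(-37, 32)/22058 = ((107 + 183)/((-⅛/(-5)³)))/42880 + 32/22058 = (290/(-⅛*(-1/125)))*(1/42880) + 32*(1/22058) = (290/(1/1000))*(1/42880) + 16/11029 = (1000*290)*(1/42880) + 16/11029 = 290000*(1/42880) + 16/11029 = 3625/536 + 16/11029 = 39988701/5911544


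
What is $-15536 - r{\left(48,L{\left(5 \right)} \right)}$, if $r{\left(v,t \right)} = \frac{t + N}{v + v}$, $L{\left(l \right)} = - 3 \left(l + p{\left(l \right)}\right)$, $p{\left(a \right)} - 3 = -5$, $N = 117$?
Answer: $- \frac{124297}{8} \approx -15537.0$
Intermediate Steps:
$p{\left(a \right)} = -2$ ($p{\left(a \right)} = 3 - 5 = -2$)
$L{\left(l \right)} = 6 - 3 l$ ($L{\left(l \right)} = - 3 \left(l - 2\right) = - 3 \left(-2 + l\right) = 6 - 3 l$)
$r{\left(v,t \right)} = \frac{117 + t}{2 v}$ ($r{\left(v,t \right)} = \frac{t + 117}{v + v} = \frac{117 + t}{2 v}$)
$-15536 - r{\left(48,L{\left(5 \right)} \right)} = -15536 - \frac{117 + \left(6 - 15\right)}{2 \cdot 48} = -15536 - \frac{1}{2} \cdot \frac{1}{48} \left(117 + \left(6 - 15\right)\right) = -15536 - \frac{1}{2} \cdot \frac{1}{48} \left(117 - 9\right) = -15536 - \frac{1}{2} \cdot \frac{1}{48} \cdot 108 = -15536 - \frac{9}{8} = - \frac{124297}{8}$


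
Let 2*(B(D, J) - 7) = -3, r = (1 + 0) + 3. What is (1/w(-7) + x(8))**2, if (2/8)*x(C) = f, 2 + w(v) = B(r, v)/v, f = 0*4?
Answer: 196/1521 ≈ 0.12886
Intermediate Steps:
r = 4 (r = 1 + 3 = 4)
B(D, J) = 11/2 (B(D, J) = 7 + (1/2)*(-3) = 7 - 3/2 = 11/2)
f = 0
w(v) = -2 + 11/(2*v)
x(C) = 0 (x(C) = 4*0 = 0)
(1/w(-7) + x(8))**2 = (1/(-2 + (11/2)/(-7)) + 0)**2 = (1/(-2 + (11/2)*(-1/7)) + 0)**2 = (1/(-2 - 11/14) + 0)**2 = (1/(-39/14) + 0)**2 = (-14/39 + 0)**2 = (-14/39)**2 = 196/1521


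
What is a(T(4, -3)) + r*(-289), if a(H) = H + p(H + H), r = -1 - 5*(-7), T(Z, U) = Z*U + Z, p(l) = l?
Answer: -9850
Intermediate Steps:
T(Z, U) = Z + U*Z (T(Z, U) = U*Z + Z = Z + U*Z)
r = 34 (r = -1 + 35 = 34)
a(H) = 3*H (a(H) = H + (H + H) = H + 2*H = 3*H)
a(T(4, -3)) + r*(-289) = 3*(4*(1 - 3)) + 34*(-289) = 3*(4*(-2)) - 9826 = 3*(-8) - 9826 = -24 - 9826 = -9850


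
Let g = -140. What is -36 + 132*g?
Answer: -18516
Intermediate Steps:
-36 + 132*g = -36 + 132*(-140) = -36 - 18480 = -18516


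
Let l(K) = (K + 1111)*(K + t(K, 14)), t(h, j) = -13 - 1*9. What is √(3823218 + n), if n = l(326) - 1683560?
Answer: √2576506 ≈ 1605.2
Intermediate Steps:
t(h, j) = -22 (t(h, j) = -13 - 9 = -22)
l(K) = (-22 + K)*(1111 + K) (l(K) = (K + 1111)*(K - 22) = (1111 + K)*(-22 + K) = (-22 + K)*(1111 + K))
n = -1246712 (n = (-24442 + 326² + 1089*326) - 1683560 = (-24442 + 106276 + 355014) - 1683560 = 436848 - 1683560 = -1246712)
√(3823218 + n) = √(3823218 - 1246712) = √2576506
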